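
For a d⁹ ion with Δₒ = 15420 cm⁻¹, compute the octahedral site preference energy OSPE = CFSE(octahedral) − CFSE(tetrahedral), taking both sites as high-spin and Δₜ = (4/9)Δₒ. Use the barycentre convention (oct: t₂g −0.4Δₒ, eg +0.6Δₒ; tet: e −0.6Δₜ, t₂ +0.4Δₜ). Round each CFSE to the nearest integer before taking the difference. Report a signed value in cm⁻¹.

Octahedral high-spin t2g^6 e_g^3: CFSE = -0.6 × 15420 = -9252 cm⁻¹.
Tetrahedral: e^4 t2^5, CFSE = 4(−0.6) + 5(+0.4) = -0.4Δₜ = -0.4 × (4/9) × 15420 = -2741 cm⁻¹.
OSPE = -9252 − (-2741) = -6511 cm⁻¹.

-6511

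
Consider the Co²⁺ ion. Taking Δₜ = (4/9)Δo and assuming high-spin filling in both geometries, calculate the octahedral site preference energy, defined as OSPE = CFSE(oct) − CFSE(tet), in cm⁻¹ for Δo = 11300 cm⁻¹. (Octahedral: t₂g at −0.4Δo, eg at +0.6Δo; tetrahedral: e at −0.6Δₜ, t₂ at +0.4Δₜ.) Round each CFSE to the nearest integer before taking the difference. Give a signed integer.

Co²⁺: group 9, so d-count = 9 − 2 = 7.
In an octahedral site d⁷ (HS) is t2g^5 e_g^2, giving CFSE(oct) = -0.8Δo = -9040 cm⁻¹.
In a tetrahedral site the filling is e^4 t2^3: CFSE(tet) = -1.2Δₜ = -1.2 × (4/9)(11300) = -6027 cm⁻¹.
Subtracting, OSPE = -9040 − (-6027) = -3013 cm⁻¹.

-3013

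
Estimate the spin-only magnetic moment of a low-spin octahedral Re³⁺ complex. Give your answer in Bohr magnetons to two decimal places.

Re sits in group 7; removing 3 electrons leaves Re³⁺ with 7 − 3 = 4 d electrons.
Configuration: t2g^4 e_g^0 → 2 unpaired electrons.
μ(spin-only) = √[2(2+2)] = √8 ≈ 2.83 Bohr magnetons.

2.83 Bohr magnetons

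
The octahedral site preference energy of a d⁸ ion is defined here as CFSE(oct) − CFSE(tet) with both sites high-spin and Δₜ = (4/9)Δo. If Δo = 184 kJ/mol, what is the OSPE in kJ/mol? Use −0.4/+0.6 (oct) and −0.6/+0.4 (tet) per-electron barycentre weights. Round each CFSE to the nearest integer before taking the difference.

Octahedral high-spin t₂g⁶ eg²: CFSE = -1.2 × 184 = -221 kJ/mol.
Tetrahedral e⁴ t₂⁴ gives -0.8Δₜ = -0.8 × (4/9) × 184 = -65 kJ/mol.
OSPE = -221 − (-65) = -156 kJ/mol.

-156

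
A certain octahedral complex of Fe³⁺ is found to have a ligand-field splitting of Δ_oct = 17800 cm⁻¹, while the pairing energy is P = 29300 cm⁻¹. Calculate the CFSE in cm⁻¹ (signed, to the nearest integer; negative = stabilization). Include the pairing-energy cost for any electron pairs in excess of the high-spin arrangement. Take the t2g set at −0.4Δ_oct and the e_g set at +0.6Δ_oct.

Fe sits in group 8; removing 3 electrons leaves Fe³⁺ with 8 − 3 = 5 d electrons.
Here Δ_oct < P (17800 < 29300), so the high-spin state is favoured.
Configuration: t2g^3 e_g^2.
Orbital CFSE = 0.0Δ_oct = 0.0 × 17800 = 0 cm⁻¹.
High-spin has no excess pairs, so no pairing correction applies.

0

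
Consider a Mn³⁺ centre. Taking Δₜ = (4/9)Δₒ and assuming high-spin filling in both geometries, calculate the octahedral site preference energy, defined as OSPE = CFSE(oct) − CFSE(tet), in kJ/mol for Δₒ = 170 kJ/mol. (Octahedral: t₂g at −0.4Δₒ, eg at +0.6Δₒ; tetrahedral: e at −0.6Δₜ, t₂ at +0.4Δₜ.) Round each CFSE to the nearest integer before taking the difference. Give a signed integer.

-72

Mn³⁺: group 7, so d-count = 7 − 3 = 4.
Octahedral (high-spin): t₂g³ eg¹, CFSE = 3(−0.4) + 1(+0.6) = -0.6Δₒ = -0.6 × 170 = -102 kJ/mol.
In a tetrahedral site the filling is e² t₂²: CFSE(tet) = -0.4Δₜ = -0.4 × (4/9)(170) = -30 kJ/mol.
OSPE = CFSE(oct) − CFSE(tet) = -102 − (-30) = -72 kJ/mol.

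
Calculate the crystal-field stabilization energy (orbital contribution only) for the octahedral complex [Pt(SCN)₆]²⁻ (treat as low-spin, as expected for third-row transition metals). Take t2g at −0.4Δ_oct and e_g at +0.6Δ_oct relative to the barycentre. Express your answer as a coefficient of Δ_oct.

-2.4 Δ_oct

Each SCN⁻ contributes -1; 6 × (-1) = -6. With overall charge -2, Pt is in the +4 oxidation state.
Group 10 minus oxidation state +4 gives a d⁶ configuration for Pt⁴⁺.
Configuration: t2g^6 e_g^0.
CFSE = 6(-0.4Δ_oct) + 0(0.6Δ_oct) = -2.4Δ_oct + 0.0Δ_oct = -2.4Δ_oct.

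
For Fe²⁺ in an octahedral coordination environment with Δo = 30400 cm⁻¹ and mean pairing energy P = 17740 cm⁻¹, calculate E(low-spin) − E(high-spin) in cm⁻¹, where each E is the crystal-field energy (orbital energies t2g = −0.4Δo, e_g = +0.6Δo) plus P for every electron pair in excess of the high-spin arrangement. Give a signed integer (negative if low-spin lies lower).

Fe sits in group 8; removing 2 electrons leaves Fe²⁺ with 8 − 2 = 6 d electrons.
High-spin d⁶ fills as t2g^4 e_g^2 with CFSE 4(−0.4) + 2(+0.6) = -0.4Δo = -12160 cm⁻¹.
Low-spin: t2g^6 e_g^0, orbital CFSE = -2.4Δo = -72960 cm⁻¹; plus 2 excess pairs × P = +35480 cm⁻¹; total -37480 cm⁻¹.
The difference is -37480 − (-12160) = -25320 cm⁻¹, so low-spin lies lower.

-25320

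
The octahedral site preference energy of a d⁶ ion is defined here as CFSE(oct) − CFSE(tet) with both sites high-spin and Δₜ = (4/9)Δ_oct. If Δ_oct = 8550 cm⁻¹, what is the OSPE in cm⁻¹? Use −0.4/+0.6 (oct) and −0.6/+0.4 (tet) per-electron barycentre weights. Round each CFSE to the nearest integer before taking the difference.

-1140

Octahedral (high-spin): t2g^4 e_g^2, CFSE = 4(−0.4) + 2(+0.6) = -0.4Δ_oct = -0.4 × 8550 = -3420 cm⁻¹.
Tetrahedral: e^3 t2^3, CFSE = 3(−0.6) + 3(+0.4) = -0.6Δₜ = -0.6 × (4/9) × 8550 = -2280 cm⁻¹.
OSPE = -3420 − (-2280) = -1140 cm⁻¹.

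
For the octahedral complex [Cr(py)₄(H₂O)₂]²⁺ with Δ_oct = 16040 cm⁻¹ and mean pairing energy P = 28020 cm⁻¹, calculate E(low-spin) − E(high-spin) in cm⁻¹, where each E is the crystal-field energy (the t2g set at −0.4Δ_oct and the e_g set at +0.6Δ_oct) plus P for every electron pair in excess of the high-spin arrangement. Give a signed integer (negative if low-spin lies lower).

Ligand charges: 4×(+0) from py and 2×(+0) from H₂O sum to +0; with overall charge +2, Cr is +2.
Cr sits in group 6; removing 2 electrons leaves Cr²⁺ with 6 − 2 = 4 d electrons.
High-spin: t2g^3 e_g^1, CFSE = -0.6Δ_oct = -9624 cm⁻¹.
Low-spin: t2g^4 e_g^0, orbital CFSE = -1.6Δ_oct = -25664 cm⁻¹; plus 1 excess pair × P = +28020 cm⁻¹; total 2356 cm⁻¹.
E(LS) − E(HS) = 2356 − (-9624) = 11980 cm⁻¹.

11980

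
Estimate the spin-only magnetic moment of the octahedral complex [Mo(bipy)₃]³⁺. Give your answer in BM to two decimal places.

bipy is neutral, so the +3 overall charge sits on Mo: oxidation state +3.
Mo sits in group 6; removing 3 electrons leaves Mo³⁺ with 6 − 3 = 3 d electrons.
For octahedral d³ the high- and low-spin configurations coincide.
Configuration: t2g^3 e_g^0 → 3 unpaired electrons.
μ(spin-only) = √[3(3+2)] = √15 ≈ 3.87 BM.

3.87 BM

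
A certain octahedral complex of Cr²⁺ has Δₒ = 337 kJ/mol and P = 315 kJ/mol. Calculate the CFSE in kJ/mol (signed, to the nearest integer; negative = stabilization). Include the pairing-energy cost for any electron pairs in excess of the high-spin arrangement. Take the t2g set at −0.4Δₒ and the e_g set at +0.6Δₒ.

-224

Cr is in group 6, so Cr²⁺ is d⁴ (6 − 2 = 4).
Since Δₒ = 337 kJ/mol > P = 315 kJ/mol, the complex adopts the low-spin configuration.
That gives t2g^4 e_g^0.
Orbital CFSE = -1.6Δₒ = -1.6 × 337 = -539 kJ/mol.
Excess pairs vs high-spin: 1 − 0 = 1; pairing cost = +315 kJ/mol.
Net CFSE = -539 + 315 = -224 kJ/mol.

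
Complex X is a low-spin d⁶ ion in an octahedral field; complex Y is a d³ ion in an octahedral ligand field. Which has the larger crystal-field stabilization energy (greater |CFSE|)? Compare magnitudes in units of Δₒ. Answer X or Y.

X: t₂g⁶ eg⁰, CFSE = -2.4Δₒ.
Y: t₂g³ eg⁰, CFSE = -1.2Δₒ.
So X has the larger |CFSE|.

X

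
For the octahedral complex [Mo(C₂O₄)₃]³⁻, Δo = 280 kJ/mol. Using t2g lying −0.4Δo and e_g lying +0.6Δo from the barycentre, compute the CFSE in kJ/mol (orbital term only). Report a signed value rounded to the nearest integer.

Each C₂O₄²⁻ contributes -2; 3 × (-2) = -6. With overall charge -3, Mo is in the +3 oxidation state.
Mo is in group 6, so Mo³⁺ is d³ (6 − 3 = 3).
Configuration: t2g^3 e_g^0.
Orbital CFSE = 3(-0.4) + 0(0.6) = -1.2Δo = -1.2 × 280 = -336 kJ/mol.

-336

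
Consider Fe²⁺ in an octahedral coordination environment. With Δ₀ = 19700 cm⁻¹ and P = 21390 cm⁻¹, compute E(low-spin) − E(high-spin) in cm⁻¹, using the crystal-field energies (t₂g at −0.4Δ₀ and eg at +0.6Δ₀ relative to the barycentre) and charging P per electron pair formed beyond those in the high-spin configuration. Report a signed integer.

Fe sits in group 8; removing 2 electrons leaves Fe²⁺ with 8 − 2 = 6 d electrons.
High-spin d⁶ fills as t₂g⁴ eg² with CFSE 4(−0.4) + 2(+0.6) = -0.4Δ₀ = -7880 cm⁻¹.
For low-spin the configuration is t₂g⁶ eg⁰: orbital energy -2.4 × 19700 = -47280 cm⁻¹, and 2 additional pairs relative to high-spin add 42780 cm⁻¹, giving -4500 cm⁻¹.
E(LS) − E(HS) = -4500 − (-7880) = 3380 cm⁻¹.

3380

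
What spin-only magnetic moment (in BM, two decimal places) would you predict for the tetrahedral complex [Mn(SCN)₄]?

Each SCN⁻ contributes -1; 4 × (-1) = -4. With overall charge +0, Mn is in the +4 oxidation state.
Mn sits in group 7; removing 4 electrons leaves Mn⁴⁺ with 7 − 4 = 3 d electrons.
With tetrahedral geometry the complex is necessarily high-spin.
Configuration: e² t₂¹ → 3 unpaired electrons.
μ(spin-only) = √[3(3+2)] = √15 ≈ 3.87 BM.

3.87 BM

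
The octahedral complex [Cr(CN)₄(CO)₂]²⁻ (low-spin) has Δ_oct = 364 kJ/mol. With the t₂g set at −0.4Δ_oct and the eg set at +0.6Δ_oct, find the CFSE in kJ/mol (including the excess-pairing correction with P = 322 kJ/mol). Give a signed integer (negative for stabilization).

Ligand charges: 4×(-1) from CN⁻ and 2×(+0) from CO sum to -4; with overall charge -2, Cr is +2.
Cr is in group 6, so Cr²⁺ is d⁴ (6 − 2 = 4).
The d⁴ electrons fill as t₂g⁴ eg⁰.
CFSE(orbital) = 4×(-0.4Δ_oct) + 0×(0.6Δ_oct) = -1.6Δ_oct; with Δ_oct = 364 kJ/mol that is -582 kJ/mol.
Relative to high-spin t₂g³ eg¹ (0 paired), the low-spin configuration has 1 additional pair, contributing +1 × 322 = +322 kJ/mol.
Net CFSE = -582 + 322 = -260 kJ/mol.

-260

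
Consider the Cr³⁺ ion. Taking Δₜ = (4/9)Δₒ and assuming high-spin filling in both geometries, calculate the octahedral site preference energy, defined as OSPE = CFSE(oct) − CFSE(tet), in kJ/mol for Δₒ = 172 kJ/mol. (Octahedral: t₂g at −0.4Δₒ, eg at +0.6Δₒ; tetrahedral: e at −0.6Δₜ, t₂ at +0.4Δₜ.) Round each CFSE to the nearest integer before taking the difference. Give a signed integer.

-145

Cr sits in group 6; removing 3 electrons leaves Cr³⁺ with 6 − 3 = 3 d electrons.
In an octahedral site d³ (HS) is t2g^3 e_g^0, giving CFSE(oct) = -1.2Δₒ = -206 kJ/mol.
In a tetrahedral site the filling is e^2 t2^1: CFSE(tet) = -0.8Δₜ = -0.8 × (4/9)(172) = -61 kJ/mol.
OSPE = CFSE(oct) − CFSE(tet) = -206 − (-61) = -145 kJ/mol.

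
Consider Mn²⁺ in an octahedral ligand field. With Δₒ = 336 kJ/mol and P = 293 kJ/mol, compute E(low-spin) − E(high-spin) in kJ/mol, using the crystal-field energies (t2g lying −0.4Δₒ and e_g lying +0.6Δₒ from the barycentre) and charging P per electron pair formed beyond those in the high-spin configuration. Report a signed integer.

Mn sits in group 7; removing 2 electrons leaves Mn²⁺ with 7 − 2 = 5 d electrons.
High-spin: t2g^3 e_g^2, CFSE = 0.0Δₒ = 0 kJ/mol.
Low-spin t2g^5 e_g^0 gives -2.0Δₒ = -672 kJ/mol, but forming 2 extra pairs costs 2P = 586 kJ/mol, so E(LS) = -672 + 586 = -86 kJ/mol.
Thus E(LS) − E(HS) = -86 kJ/mol.

-86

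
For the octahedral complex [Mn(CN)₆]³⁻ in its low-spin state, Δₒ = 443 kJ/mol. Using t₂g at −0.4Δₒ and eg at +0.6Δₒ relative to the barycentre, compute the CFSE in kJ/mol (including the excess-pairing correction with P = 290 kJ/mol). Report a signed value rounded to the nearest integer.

-419

Each CN⁻ contributes -1; 6 × (-1) = -6. With overall charge -3, Mn is in the +3 oxidation state.
Mn³⁺: group 7, so d-count = 7 − 3 = 4.
Configuration: t₂g⁴ eg⁰.
CFSE(orbital) = 4×(-0.4Δₒ) + 0×(0.6Δₒ) = -1.6Δₒ; with Δₒ = 443 kJ/mol that is -709 kJ/mol.
Pairing penalty: 1 pair vs 0 in the high-spin reference → 1 extra × P = 290 kJ/mol.
Combining: -709 + 290 = -419 kJ/mol.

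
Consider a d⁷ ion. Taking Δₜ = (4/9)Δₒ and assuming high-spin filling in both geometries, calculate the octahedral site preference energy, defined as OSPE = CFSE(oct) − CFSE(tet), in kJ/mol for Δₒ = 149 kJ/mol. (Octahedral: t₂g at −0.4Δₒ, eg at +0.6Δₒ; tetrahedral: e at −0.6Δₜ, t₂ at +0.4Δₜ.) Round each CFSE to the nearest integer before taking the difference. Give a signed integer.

-40

Octahedral (high-spin): t₂g⁵ eg², CFSE = 5(−0.4) + 2(+0.6) = -0.8Δₒ = -0.8 × 149 = -119 kJ/mol.
In a tetrahedral site the filling is e⁴ t₂³: CFSE(tet) = -1.2Δₜ = -1.2 × (4/9)(149) = -79 kJ/mol.
OSPE = CFSE(oct) − CFSE(tet) = -119 − (-79) = -40 kJ/mol.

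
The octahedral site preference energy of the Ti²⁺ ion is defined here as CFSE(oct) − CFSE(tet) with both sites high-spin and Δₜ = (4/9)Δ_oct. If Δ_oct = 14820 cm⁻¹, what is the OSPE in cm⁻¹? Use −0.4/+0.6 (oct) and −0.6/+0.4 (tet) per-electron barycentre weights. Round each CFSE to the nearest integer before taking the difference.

Group 4 minus oxidation state +2 gives a d² configuration for Ti²⁺.
Octahedral high-spin t2g^2 e_g^0: CFSE = -0.8 × 14820 = -11856 cm⁻¹.
Tetrahedral: e^2 t2^0, CFSE = 2(−0.6) + 0(+0.4) = -1.2Δₜ = -1.2 × (4/9) × 14820 = -7904 cm⁻¹.
OSPE = CFSE(oct) − CFSE(tet) = -11856 − (-7904) = -3952 cm⁻¹.

-3952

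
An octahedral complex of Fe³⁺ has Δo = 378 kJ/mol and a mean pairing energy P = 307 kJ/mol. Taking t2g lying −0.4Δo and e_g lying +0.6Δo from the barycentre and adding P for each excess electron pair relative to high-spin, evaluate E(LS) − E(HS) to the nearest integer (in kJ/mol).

Fe is in group 8, so Fe³⁺ is d⁵ (8 − 3 = 5).
High-spin d⁵ fills as t2g^3 e_g^2 with CFSE 3(−0.4) + 2(+0.6) = 0.0Δo = 0 kJ/mol.
Low-spin t2g^5 e_g^0 gives -2.0Δo = -756 kJ/mol, but forming 2 extra pairs costs 2P = 614 kJ/mol, so E(LS) = -756 + 614 = -142 kJ/mol.
Thus E(LS) − E(HS) = -142 kJ/mol.

-142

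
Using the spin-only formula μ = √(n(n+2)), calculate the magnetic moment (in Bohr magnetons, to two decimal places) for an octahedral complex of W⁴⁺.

Group 6 minus oxidation state +4 gives a d² configuration for W⁴⁺.
Configuration: t2g^2 e_g^0 → 2 unpaired electrons.
μ(spin-only) = √[2(2+2)] = √8 ≈ 2.83 Bohr magnetons.

2.83 Bohr magnetons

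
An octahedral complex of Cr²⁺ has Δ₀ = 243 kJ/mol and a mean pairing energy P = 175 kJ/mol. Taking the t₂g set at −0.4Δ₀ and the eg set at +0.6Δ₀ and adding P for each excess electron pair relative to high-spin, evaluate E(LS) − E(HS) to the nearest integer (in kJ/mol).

Cr sits in group 6; removing 2 electrons leaves Cr²⁺ with 6 − 2 = 4 d electrons.
High-spin: t₂g³ eg¹, CFSE = -0.6Δ₀ = -146 kJ/mol.
For low-spin the configuration is t₂g⁴ eg⁰: orbital energy -1.6 × 243 = -389 kJ/mol, and 1 additional pair relative to high-spin adds 175 kJ/mol, giving -214 kJ/mol.
The difference is -214 − (-146) = -68 kJ/mol, so low-spin lies lower.

-68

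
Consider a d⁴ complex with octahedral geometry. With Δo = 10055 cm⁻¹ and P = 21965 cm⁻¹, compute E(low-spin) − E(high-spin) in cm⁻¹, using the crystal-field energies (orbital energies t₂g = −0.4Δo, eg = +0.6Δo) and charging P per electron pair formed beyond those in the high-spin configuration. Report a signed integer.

In the high-spin limit (t₂g³ eg¹) the orbital term is -0.6Δo = -6033 cm⁻¹, with no excess pairing.
Low-spin t₂g⁴ eg⁰ gives -1.6Δo = -16088 cm⁻¹, but forming 1 extra pair costs 1P = 21965 cm⁻¹, so E(LS) = -16088 + 21965 = 5877 cm⁻¹.
Thus E(LS) − E(HS) = 11910 cm⁻¹.

11910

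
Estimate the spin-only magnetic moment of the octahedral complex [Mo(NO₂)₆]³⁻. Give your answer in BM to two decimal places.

Each NO₂⁻ contributes -1; 6 × (-1) = -6. With overall charge -3, Mo is in the +3 oxidation state.
Mo³⁺: group 6, so d-count = 6 − 3 = 3.
Configuration: t₂g³ eg⁰ → 3 unpaired electrons.
μ(spin-only) = √[3(3+2)] = √15 ≈ 3.87 BM.

3.87 BM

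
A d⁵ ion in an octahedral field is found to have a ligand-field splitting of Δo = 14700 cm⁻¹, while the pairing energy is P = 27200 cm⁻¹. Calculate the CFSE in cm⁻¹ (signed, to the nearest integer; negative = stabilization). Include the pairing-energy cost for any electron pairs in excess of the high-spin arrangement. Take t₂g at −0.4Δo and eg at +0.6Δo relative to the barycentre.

0

Since Δo = 14700 cm⁻¹ < P = 27200 cm⁻¹, the complex adopts the high-spin configuration.
That gives t₂g³ eg².
Orbital CFSE = 0.0Δo = 0.0 × 14700 = 0 cm⁻¹.
High-spin has no excess pairs, so no pairing correction applies.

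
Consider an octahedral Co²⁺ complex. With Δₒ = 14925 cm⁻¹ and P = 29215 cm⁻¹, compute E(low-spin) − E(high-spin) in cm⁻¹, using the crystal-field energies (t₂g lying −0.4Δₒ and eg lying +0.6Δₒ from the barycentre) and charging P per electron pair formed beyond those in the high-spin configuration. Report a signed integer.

Co sits in group 9; removing 2 electrons leaves Co²⁺ with 9 − 2 = 7 d electrons.
High-spin d⁷ fills as t₂g⁵ eg² with CFSE 5(−0.4) + 2(+0.6) = -0.8Δₒ = -11940 cm⁻¹.
Low-spin: t₂g⁶ eg¹, orbital CFSE = -1.8Δₒ = -26865 cm⁻¹; plus 1 excess pair × P = +29215 cm⁻¹; total 2350 cm⁻¹.
The difference is 2350 − (-11940) = 14290 cm⁻¹, so high-spin lies lower.

14290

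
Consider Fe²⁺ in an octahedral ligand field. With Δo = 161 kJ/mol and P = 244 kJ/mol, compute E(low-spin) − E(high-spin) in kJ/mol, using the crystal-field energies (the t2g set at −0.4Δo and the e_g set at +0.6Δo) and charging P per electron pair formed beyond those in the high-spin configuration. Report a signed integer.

166

Fe²⁺: group 8, so d-count = 8 − 2 = 6.
High-spin d⁶ fills as t2g^4 e_g^2 with CFSE 4(−0.4) + 2(+0.6) = -0.4Δo = -64 kJ/mol.
Low-spin: t2g^6 e_g^0, orbital CFSE = -2.4Δo = -386 kJ/mol; plus 2 excess pairs × P = +488 kJ/mol; total 102 kJ/mol.
Thus E(LS) − E(HS) = 166 kJ/mol.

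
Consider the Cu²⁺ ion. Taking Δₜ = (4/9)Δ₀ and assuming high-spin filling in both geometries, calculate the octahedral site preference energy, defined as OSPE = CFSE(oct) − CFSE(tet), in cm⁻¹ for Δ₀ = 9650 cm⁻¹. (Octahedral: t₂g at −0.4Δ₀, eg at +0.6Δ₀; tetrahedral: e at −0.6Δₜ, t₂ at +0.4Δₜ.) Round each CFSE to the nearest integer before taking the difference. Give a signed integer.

Cu²⁺: group 11, so d-count = 11 − 2 = 9.
Octahedral high-spin t2g^6 e_g^3: CFSE = -0.6 × 9650 = -5790 cm⁻¹.
In a tetrahedral site the filling is e^4 t2^5: CFSE(tet) = -0.4Δₜ = -0.4 × (4/9)(9650) = -1716 cm⁻¹.
OSPE = -5790 − (-1716) = -4074 cm⁻¹.

-4074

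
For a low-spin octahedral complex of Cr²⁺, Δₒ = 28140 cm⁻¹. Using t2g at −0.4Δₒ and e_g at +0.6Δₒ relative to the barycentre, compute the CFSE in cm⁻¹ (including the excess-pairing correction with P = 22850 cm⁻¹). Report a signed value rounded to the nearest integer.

-22174

Group 6 minus oxidation state +2 gives a d⁴ configuration for Cr²⁺.
Configuration: t2g^4 e_g^0.
Orbital CFSE = 4(-0.4) + 0(0.6) = -1.6Δₒ = -1.6 × 28140 = -45024 cm⁻¹.
Pairing penalty: 1 pair vs 0 in the high-spin reference → 1 extra × P = 22850 cm⁻¹.
Net CFSE = -45024 + 22850 = -22174 cm⁻¹.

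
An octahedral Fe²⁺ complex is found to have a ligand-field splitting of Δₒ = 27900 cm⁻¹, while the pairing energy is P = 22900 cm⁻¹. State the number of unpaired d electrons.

0

Fe²⁺: group 8, so d-count = 8 − 2 = 6.
Δₒ > P, so pairing is preferred: the ground state is low-spin.
Filling d⁶ accordingly: t2g^6 e_g^0.
Unpaired electrons: 0.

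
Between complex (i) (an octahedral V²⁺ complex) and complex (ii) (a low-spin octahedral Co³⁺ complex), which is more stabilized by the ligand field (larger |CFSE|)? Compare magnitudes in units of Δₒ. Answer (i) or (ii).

(i): V²⁺: group 5, so d-count = 5 − 2 = 3; t2g^3 e_g^0, CFSE = -1.2Δₒ.
(ii): Co³⁺: group 9, so d-count = 9 − 3 = 6; t₂g⁶ eg⁰, CFSE = -2.4Δₒ.
So (ii) has the larger |CFSE|.

(ii)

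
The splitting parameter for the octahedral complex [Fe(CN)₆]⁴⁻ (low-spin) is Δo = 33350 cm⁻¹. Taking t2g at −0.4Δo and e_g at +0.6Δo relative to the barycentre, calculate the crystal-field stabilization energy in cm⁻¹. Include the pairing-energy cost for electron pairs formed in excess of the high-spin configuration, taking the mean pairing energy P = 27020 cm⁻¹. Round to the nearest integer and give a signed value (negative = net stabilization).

-26000

Each CN⁻ contributes -1; 6 × (-1) = -6. With overall charge -4, Fe is in the +2 oxidation state.
Fe²⁺: group 8, so d-count = 8 − 2 = 6.
Electron filling gives t2g^6 e_g^0.
Orbital CFSE = 6(-0.4) + 0(0.6) = -2.4Δo = -2.4 × 33350 = -80040 cm⁻¹.
Relative to high-spin t2g^4 e_g^2 (1 paired), the low-spin configuration has 2 additional pairs, contributing +2 × 27020 = +54040 cm⁻¹.
Net CFSE = -80040 + 54040 = -26000 cm⁻¹.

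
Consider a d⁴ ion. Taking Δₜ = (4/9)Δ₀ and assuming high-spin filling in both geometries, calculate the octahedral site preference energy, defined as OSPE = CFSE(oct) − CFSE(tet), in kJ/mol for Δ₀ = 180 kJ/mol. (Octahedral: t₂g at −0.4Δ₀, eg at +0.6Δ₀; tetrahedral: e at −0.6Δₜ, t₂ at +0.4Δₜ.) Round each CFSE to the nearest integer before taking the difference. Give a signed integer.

In an octahedral site d⁴ (HS) is t₂g³ eg¹, giving CFSE(oct) = -0.6Δ₀ = -108 kJ/mol.
Tetrahedral e² t₂² gives -0.4Δₜ = -0.4 × (4/9) × 180 = -32 kJ/mol.
OSPE = -108 − (-32) = -76 kJ/mol.

-76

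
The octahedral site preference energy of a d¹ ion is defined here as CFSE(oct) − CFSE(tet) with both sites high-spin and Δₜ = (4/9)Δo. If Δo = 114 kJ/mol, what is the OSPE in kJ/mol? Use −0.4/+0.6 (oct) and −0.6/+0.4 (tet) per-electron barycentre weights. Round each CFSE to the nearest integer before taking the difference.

Octahedral high-spin t2g^1 e_g^0: CFSE = -0.4 × 114 = -46 kJ/mol.
Tetrahedral: e^1 t2^0, CFSE = 1(−0.6) + 0(+0.4) = -0.6Δₜ = -0.6 × (4/9) × 114 = -30 kJ/mol.
OSPE = -46 − (-30) = -16 kJ/mol.

-16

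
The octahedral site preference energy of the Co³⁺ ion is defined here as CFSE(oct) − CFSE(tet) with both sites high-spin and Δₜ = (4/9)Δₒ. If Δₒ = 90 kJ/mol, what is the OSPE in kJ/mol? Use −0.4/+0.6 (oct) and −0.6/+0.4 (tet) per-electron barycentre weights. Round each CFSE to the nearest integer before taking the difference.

-12

Co sits in group 9; removing 3 electrons leaves Co³⁺ with 9 − 3 = 6 d electrons.
Octahedral high-spin t₂g⁴ eg²: CFSE = -0.4 × 90 = -36 kJ/mol.
Tetrahedral e³ t₂³ gives -0.6Δₜ = -0.6 × (4/9) × 90 = -24 kJ/mol.
OSPE = CFSE(oct) − CFSE(tet) = -36 − (-24) = -12 kJ/mol.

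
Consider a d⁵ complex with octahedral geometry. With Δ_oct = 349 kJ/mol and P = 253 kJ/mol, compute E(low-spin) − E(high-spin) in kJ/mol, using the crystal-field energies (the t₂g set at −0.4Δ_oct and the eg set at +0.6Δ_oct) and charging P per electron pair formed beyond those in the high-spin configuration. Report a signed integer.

High-spin d⁵ fills as t₂g³ eg² with CFSE 3(−0.4) + 2(+0.6) = 0.0Δ_oct = 0 kJ/mol.
Low-spin: t₂g⁵ eg⁰, orbital CFSE = -2.0Δ_oct = -698 kJ/mol; plus 2 excess pairs × P = +506 kJ/mol; total -192 kJ/mol.
E(LS) − E(HS) = -192 − (0) = -192 kJ/mol.

-192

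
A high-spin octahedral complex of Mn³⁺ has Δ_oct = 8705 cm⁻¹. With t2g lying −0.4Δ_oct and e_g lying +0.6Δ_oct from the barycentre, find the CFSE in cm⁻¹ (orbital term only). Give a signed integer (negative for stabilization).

Mn is in group 7, so Mn³⁺ is d⁴ (7 − 3 = 4).
The d⁴ electrons fill as t2g^3 e_g^1.
Orbital CFSE = 3(-0.4) + 1(0.6) = -0.6Δ_oct = -0.6 × 8705 = -5223 cm⁻¹.

-5223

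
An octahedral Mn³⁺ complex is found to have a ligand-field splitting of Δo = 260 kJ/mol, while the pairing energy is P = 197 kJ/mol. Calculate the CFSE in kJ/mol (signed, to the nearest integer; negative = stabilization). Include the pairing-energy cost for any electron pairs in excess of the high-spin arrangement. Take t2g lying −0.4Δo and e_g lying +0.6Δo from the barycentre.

Group 7 minus oxidation state +3 gives a d⁴ configuration for Mn³⁺.
Here Δo > P (260 > 197), so the low-spin state is favoured.
That gives t2g^4 e_g^0.
Orbital CFSE = -1.6Δo = -1.6 × 260 = -416 kJ/mol.
Excess pairs vs high-spin: 1 − 0 = 1; pairing cost = +197 kJ/mol.
Net CFSE = -416 + 197 = -219 kJ/mol.

-219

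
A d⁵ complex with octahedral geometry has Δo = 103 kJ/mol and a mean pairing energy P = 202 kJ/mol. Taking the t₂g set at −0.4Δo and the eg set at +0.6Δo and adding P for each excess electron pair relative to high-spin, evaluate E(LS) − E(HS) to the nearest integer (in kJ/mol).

198

In the high-spin limit (t₂g³ eg²) the orbital term is 0.0Δo = 0 kJ/mol, with no excess pairing.
For low-spin the configuration is t₂g⁵ eg⁰: orbital energy -2.0 × 103 = -206 kJ/mol, and 2 additional pairs relative to high-spin add 404 kJ/mol, giving 198 kJ/mol.
Thus E(LS) − E(HS) = 198 kJ/mol.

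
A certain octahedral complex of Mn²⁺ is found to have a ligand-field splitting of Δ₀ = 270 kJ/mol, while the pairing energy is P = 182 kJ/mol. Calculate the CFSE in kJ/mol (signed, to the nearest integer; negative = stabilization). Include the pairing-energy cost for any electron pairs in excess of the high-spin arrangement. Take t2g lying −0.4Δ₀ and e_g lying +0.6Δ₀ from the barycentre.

-176

Mn²⁺: group 7, so d-count = 7 − 2 = 5.
Since Δ₀ = 270 kJ/mol > P = 182 kJ/mol, the complex adopts the low-spin configuration.
Configuration: t2g^5 e_g^0.
Orbital CFSE = -2.0Δ₀ = -2.0 × 270 = -540 kJ/mol.
Excess pairs vs high-spin: 2 − 0 = 2; pairing cost = +364 kJ/mol.
Net CFSE = -540 + 364 = -176 kJ/mol.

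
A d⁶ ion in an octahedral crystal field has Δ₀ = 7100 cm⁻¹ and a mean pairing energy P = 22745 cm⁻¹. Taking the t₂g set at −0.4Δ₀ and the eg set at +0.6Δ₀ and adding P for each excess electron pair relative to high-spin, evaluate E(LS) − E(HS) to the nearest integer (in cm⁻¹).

High-spin: t₂g⁴ eg², CFSE = -0.4Δ₀ = -2840 cm⁻¹.
Low-spin t₂g⁶ eg⁰ gives -2.4Δ₀ = -17040 cm⁻¹, but forming 2 extra pairs costs 2P = 45490 cm⁻¹, so E(LS) = -17040 + 45490 = 28450 cm⁻¹.
The difference is 28450 − (-2840) = 31290 cm⁻¹, so high-spin lies lower.

31290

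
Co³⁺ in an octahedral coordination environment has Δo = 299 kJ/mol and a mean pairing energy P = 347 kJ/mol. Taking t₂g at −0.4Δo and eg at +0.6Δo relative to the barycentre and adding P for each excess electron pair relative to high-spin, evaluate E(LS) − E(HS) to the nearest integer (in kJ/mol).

96

Co³⁺: group 9, so d-count = 9 − 3 = 6.
High-spin d⁶ fills as t₂g⁴ eg² with CFSE 4(−0.4) + 2(+0.6) = -0.4Δo = -120 kJ/mol.
Low-spin: t₂g⁶ eg⁰, orbital CFSE = -2.4Δo = -718 kJ/mol; plus 2 excess pairs × P = +694 kJ/mol; total -24 kJ/mol.
E(LS) − E(HS) = -24 − (-120) = 96 kJ/mol.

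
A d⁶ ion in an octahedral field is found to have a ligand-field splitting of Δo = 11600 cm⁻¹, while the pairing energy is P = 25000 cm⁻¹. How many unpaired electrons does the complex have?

Δo < P, so pairing is avoided: the ground state is high-spin.
That gives t2g^4 e_g^2.
Unpaired electrons: 4.

4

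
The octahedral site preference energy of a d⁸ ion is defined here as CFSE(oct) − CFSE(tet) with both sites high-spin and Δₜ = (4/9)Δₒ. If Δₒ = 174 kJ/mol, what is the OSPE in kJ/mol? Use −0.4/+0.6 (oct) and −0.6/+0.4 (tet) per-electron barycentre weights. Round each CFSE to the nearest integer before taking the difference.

-147

In an octahedral site d⁸ (HS) is t₂g⁶ eg², giving CFSE(oct) = -1.2Δₒ = -209 kJ/mol.
In a tetrahedral site the filling is e⁴ t₂⁴: CFSE(tet) = -0.8Δₜ = -0.8 × (4/9)(174) = -62 kJ/mol.
OSPE = CFSE(oct) − CFSE(tet) = -209 − (-62) = -147 kJ/mol.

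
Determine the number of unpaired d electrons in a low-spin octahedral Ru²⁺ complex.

Ru²⁺: group 8, so d-count = 8 − 2 = 6.
Configuration: t₂g⁶ eg⁰, giving 0 unpaired electrons.

0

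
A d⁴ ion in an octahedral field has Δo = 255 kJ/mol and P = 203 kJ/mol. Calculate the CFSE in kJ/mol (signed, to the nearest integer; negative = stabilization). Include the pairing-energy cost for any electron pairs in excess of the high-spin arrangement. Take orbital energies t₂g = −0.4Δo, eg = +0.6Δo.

With Δo > P the complex is low-spin.
That gives t₂g⁴ eg⁰.
Orbital CFSE = -1.6Δo = -1.6 × 255 = -408 kJ/mol.
Excess pairs vs high-spin: 1 − 0 = 1; pairing cost = +203 kJ/mol.
Net CFSE = -408 + 203 = -205 kJ/mol.

-205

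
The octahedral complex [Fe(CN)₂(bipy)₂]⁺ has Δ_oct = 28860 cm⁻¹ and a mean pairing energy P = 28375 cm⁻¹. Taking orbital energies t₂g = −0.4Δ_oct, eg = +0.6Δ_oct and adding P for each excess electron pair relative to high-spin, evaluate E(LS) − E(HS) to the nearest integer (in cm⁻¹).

-970

Ligand charges: 2×(-1) from CN⁻ and 2×(+0) from bipy sum to -2; with overall charge +1, Fe is +3.
Fe is in group 8, so Fe³⁺ is d⁵ (8 − 3 = 5).
High-spin d⁵ fills as t₂g³ eg² with CFSE 3(−0.4) + 2(+0.6) = 0.0Δ_oct = 0 cm⁻¹.
Low-spin t₂g⁵ eg⁰ gives -2.0Δ_oct = -57720 cm⁻¹, but forming 2 extra pairs costs 2P = 56750 cm⁻¹, so E(LS) = -57720 + 56750 = -970 cm⁻¹.
Thus E(LS) − E(HS) = -970 cm⁻¹.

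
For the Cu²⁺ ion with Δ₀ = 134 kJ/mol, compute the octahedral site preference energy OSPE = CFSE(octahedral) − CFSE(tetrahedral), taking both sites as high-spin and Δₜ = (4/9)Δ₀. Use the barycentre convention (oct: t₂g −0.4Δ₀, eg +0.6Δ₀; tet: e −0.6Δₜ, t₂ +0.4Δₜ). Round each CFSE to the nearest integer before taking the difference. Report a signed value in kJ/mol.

Cu sits in group 11; removing 2 electrons leaves Cu²⁺ with 11 − 2 = 9 d electrons.
Octahedral high-spin t2g^6 e_g^3: CFSE = -0.6 × 134 = -80 kJ/mol.
In a tetrahedral site the filling is e^4 t2^5: CFSE(tet) = -0.4Δₜ = -0.4 × (4/9)(134) = -24 kJ/mol.
Subtracting, OSPE = -80 − (-24) = -56 kJ/mol.

-56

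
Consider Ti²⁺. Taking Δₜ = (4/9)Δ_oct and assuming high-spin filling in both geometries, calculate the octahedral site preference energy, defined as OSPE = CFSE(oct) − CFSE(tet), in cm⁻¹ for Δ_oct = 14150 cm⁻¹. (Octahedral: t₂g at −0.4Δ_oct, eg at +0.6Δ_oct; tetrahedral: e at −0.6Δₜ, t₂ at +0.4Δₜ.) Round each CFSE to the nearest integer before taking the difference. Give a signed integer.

Group 4 minus oxidation state +2 gives a d² configuration for Ti²⁺.
In an octahedral site d² (HS) is t2g^2 e_g^0, giving CFSE(oct) = -0.8Δ_oct = -11320 cm⁻¹.
Tetrahedral e^2 t2^0 gives -1.2Δₜ = -1.2 × (4/9) × 14150 = -7547 cm⁻¹.
OSPE = -11320 − (-7547) = -3773 cm⁻¹.

-3773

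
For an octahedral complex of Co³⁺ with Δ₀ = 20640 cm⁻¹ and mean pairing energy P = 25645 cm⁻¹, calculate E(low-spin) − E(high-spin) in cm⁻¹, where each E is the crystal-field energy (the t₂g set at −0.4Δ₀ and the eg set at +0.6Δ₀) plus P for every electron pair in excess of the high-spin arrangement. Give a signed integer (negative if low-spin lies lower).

Co is in group 9, so Co³⁺ is d⁶ (9 − 3 = 6).
In the high-spin limit (t₂g⁴ eg²) the orbital term is -0.4Δ₀ = -8256 cm⁻¹, with no excess pairing.
Low-spin t₂g⁶ eg⁰ gives -2.4Δ₀ = -49536 cm⁻¹, but forming 2 extra pairs costs 2P = 51290 cm⁻¹, so E(LS) = -49536 + 51290 = 1754 cm⁻¹.
Thus E(LS) − E(HS) = 10010 cm⁻¹.

10010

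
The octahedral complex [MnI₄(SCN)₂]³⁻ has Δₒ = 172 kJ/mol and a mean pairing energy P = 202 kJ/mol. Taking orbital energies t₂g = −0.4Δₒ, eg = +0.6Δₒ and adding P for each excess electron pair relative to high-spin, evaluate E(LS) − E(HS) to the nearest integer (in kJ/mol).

30

Ligand charges: 4×(-1) from I⁻ and 2×(-1) from SCN⁻ sum to -6; with overall charge -3, Mn is +3.
Mn sits in group 7; removing 3 electrons leaves Mn³⁺ with 7 − 3 = 4 d electrons.
In the high-spin limit (t₂g³ eg¹) the orbital term is -0.6Δₒ = -103 kJ/mol, with no excess pairing.
Low-spin t₂g⁴ eg⁰ gives -1.6Δₒ = -275 kJ/mol, but forming 1 extra pair costs 1P = 202 kJ/mol, so E(LS) = -275 + 202 = -73 kJ/mol.
The difference is -73 − (-103) = 30 kJ/mol, so high-spin lies lower.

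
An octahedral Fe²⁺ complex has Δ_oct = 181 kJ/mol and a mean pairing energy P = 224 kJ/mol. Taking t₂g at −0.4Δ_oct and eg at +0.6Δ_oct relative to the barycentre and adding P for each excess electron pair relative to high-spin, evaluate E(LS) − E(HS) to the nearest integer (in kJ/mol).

Fe sits in group 8; removing 2 electrons leaves Fe²⁺ with 8 − 2 = 6 d electrons.
High-spin d⁶ fills as t₂g⁴ eg² with CFSE 4(−0.4) + 2(+0.6) = -0.4Δ_oct = -72 kJ/mol.
Low-spin t₂g⁶ eg⁰ gives -2.4Δ_oct = -434 kJ/mol, but forming 2 extra pairs costs 2P = 448 kJ/mol, so E(LS) = -434 + 448 = 14 kJ/mol.
Thus E(LS) − E(HS) = 86 kJ/mol.

86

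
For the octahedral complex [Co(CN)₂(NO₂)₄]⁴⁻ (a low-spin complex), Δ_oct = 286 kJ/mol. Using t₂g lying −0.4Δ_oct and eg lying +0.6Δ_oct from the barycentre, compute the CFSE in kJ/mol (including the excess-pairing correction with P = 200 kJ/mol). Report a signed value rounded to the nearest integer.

-315

Ligand charges: 2×(-1) from CN⁻ and 4×(-1) from NO₂⁻ sum to -6; with overall charge -4, Co is +2.
Co is in group 9, so Co²⁺ is d⁷ (9 − 2 = 7).
Electron filling gives t₂g⁶ eg¹.
The orbital stabilization is -1.8Δ_oct = -1.8 × 286 = -515 kJ/mol.
Relative to high-spin t₂g⁵ eg² (2 paired), the low-spin configuration has 1 additional pair, contributing +1 × 200 = +200 kJ/mol.
Net CFSE = -515 + 200 = -315 kJ/mol.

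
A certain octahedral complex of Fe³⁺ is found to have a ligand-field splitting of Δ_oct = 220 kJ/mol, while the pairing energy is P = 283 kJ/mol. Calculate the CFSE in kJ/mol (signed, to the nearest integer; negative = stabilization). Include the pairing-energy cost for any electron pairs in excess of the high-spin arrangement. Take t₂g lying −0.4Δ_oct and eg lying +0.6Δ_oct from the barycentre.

Fe³⁺: group 8, so d-count = 8 − 3 = 5.
With Δ_oct < P the complex is high-spin.
Filling d⁵ accordingly: t₂g³ eg².
Orbital CFSE = 0.0Δ_oct = 0.0 × 220 = 0 kJ/mol.
High-spin has no excess pairs, so no pairing correction applies.

0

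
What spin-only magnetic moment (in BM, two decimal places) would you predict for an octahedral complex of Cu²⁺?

Cu is in group 11, so Cu²⁺ is d⁹ (11 − 2 = 9).
Configuration: t₂g⁶ eg³ → 1 unpaired electron.
μ(spin-only) = √[1(1+2)] = √3 ≈ 1.73 BM.

1.73 BM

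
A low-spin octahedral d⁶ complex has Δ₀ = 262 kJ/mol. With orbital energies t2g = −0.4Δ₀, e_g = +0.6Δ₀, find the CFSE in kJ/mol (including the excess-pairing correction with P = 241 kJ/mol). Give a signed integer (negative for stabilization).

-147

Configuration: t2g^6 e_g^0.
CFSE(orbital) = 6×(-0.4Δ₀) + 0×(0.6Δ₀) = -2.4Δ₀; with Δ₀ = 262 kJ/mol that is -629 kJ/mol.
High-spin d⁶ would be t2g^4 e_g^2 with 1 pair; low-spin has 3, so 2 excess pairs cost +2P = +482 kJ/mol.
Net CFSE = -629 + 482 = -147 kJ/mol.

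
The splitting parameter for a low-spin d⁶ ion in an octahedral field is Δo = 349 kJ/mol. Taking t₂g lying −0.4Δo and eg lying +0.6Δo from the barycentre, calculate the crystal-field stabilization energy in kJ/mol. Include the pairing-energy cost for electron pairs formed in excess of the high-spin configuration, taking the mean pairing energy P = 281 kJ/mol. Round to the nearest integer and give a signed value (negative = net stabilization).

-276

The d⁶ electrons fill as t₂g⁶ eg⁰.
CFSE(orbital) = 6×(-0.4Δo) + 0×(0.6Δo) = -2.4Δo; with Δo = 349 kJ/mol that is -838 kJ/mol.
High-spin d⁶ would be t₂g⁴ eg² with 1 pair; low-spin has 3, so 2 excess pairs cost +2P = +562 kJ/mol.
Combining: -838 + 562 = -276 kJ/mol.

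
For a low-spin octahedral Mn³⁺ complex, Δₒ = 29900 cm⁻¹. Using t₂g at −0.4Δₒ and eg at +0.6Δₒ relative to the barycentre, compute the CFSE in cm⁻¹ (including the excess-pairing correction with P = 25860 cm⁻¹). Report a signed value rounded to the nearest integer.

Mn³⁺: group 7, so d-count = 7 − 3 = 4.
The d⁴ electrons fill as t₂g⁴ eg⁰.
The orbital stabilization is -1.6Δₒ = -1.6 × 29900 = -47840 cm⁻¹.
Relative to high-spin t₂g³ eg¹ (0 paired), the low-spin configuration has 1 additional pair, contributing +1 × 25860 = +25860 cm⁻¹.
Combining: -47840 + 25860 = -21980 cm⁻¹.

-21980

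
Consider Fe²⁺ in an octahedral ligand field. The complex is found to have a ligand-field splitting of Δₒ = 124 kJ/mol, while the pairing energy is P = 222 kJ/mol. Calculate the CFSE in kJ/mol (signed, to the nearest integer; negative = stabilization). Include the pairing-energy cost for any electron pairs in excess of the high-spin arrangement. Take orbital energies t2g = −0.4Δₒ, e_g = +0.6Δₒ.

-50

Fe sits in group 8; removing 2 electrons leaves Fe²⁺ with 8 − 2 = 6 d electrons.
Δₒ < P, so pairing is avoided: the ground state is high-spin.
Configuration: t2g^4 e_g^2.
Orbital CFSE = -0.4Δₒ = -0.4 × 124 = -50 kJ/mol.
High-spin has no excess pairs, so no pairing correction applies.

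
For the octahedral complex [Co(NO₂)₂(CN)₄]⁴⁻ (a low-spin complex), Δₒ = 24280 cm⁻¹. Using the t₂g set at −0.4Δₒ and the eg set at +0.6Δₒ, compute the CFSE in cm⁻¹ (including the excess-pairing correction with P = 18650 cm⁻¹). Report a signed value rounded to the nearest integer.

-25054

Ligand charges: 2×(-1) from NO₂⁻ and 4×(-1) from CN⁻ sum to -6; with overall charge -4, Co is +2.
Group 9 minus oxidation state +2 gives a d⁷ configuration for Co²⁺.
Electron filling gives t₂g⁶ eg¹.
Orbital CFSE = 6(-0.4) + 1(0.6) = -1.8Δₒ = -1.8 × 24280 = -43704 cm⁻¹.
Relative to high-spin t₂g⁵ eg² (2 paired), the low-spin configuration has 1 additional pair, contributing +1 × 18650 = +18650 cm⁻¹.
Overall CFSE = -43704 + 18650 = -25054 cm⁻¹.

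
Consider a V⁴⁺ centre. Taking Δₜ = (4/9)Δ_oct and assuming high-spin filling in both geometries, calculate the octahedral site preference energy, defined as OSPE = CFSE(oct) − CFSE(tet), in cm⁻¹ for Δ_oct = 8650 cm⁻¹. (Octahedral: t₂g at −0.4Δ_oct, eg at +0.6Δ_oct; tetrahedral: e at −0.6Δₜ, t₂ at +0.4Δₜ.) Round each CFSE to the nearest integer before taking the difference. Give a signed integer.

Group 5 minus oxidation state +4 gives a d¹ configuration for V⁴⁺.
Octahedral (high-spin): t₂g¹ eg⁰, CFSE = 1(−0.4) + 0(+0.6) = -0.4Δ_oct = -0.4 × 8650 = -3460 cm⁻¹.
In a tetrahedral site the filling is e¹ t₂⁰: CFSE(tet) = -0.6Δₜ = -0.6 × (4/9)(8650) = -2307 cm⁻¹.
OSPE = CFSE(oct) − CFSE(tet) = -3460 − (-2307) = -1153 cm⁻¹.

-1153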